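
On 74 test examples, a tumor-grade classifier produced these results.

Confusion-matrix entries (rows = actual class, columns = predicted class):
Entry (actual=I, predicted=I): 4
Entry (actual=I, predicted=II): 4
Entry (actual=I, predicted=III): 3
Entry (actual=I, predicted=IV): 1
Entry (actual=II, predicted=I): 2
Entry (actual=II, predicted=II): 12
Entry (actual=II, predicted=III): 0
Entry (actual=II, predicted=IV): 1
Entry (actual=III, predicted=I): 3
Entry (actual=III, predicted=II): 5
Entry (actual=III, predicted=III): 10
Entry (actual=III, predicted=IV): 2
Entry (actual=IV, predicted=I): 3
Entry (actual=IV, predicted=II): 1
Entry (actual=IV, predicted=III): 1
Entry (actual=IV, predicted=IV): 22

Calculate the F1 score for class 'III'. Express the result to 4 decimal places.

0.5882

F1 score = 2·TP/(2·TP+FP+FN).
III: TP=10, FP=3+0+1=4, FN=3+5+2=10 → 20/34 = 0.58824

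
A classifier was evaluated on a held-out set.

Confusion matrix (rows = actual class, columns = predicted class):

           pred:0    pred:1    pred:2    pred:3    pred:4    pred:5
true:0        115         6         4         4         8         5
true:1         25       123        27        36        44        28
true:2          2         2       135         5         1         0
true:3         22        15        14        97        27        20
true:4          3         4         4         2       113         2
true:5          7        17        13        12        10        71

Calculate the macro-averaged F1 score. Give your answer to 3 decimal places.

0.642

Per-class F1 score (2·TP/(2·TP+FP+FN)):
  0: TP=115, FP=25+2+22+3+7=59, FN=6+4+4+8+5=27 → 230/316 = 0.7278
  1: TP=123, FP=6+2+15+4+17=44, FN=25+27+36+44+28=160 → 246/450 = 0.5467
  2: TP=135, FP=4+27+14+4+13=62, FN=2+2+5+1+0=10 → 270/342 = 0.7895
  3: TP=97, FP=4+36+5+2+12=59, FN=22+15+14+27+20=98 → 194/351 = 0.5527
  4: TP=113, FP=8+44+1+27+10=90, FN=3+4+4+2+2=15 → 226/331 = 0.6828
  5: TP=71, FP=5+28+0+20+2=55, FN=7+17+13+12+10=59 → 142/256 = 0.5547
Macro-F1 score = mean = (0.7278 + 0.5467 + 0.7895 + 0.5527 + 0.6828 + 0.5547) / 6 = 0.642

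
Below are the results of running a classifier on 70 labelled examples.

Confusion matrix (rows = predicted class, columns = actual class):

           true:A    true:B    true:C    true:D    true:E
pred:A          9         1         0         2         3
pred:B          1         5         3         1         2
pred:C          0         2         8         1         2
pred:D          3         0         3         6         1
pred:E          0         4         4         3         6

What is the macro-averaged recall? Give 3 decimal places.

0.489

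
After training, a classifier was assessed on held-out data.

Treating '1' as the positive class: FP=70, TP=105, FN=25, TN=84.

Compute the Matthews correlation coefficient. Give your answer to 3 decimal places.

MCC = (TP·TN − FP·FN) / √((TP+FP)(TP+FN)(TN+FP)(TN+FN))
Numerator = 105·84 − 70·25 = 7070
Denominator = √(175·130·154·109) = √381881500 = 19541.7886
MCC = 7070 / 19541.7886 = 0.362

0.362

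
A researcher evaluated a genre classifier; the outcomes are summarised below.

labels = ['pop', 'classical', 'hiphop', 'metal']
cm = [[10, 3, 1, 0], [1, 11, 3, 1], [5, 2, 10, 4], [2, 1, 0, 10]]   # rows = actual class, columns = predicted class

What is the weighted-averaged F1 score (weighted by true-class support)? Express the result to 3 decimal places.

Per-class F1 score (2·TP/(2·TP+FP+FN)):
  pop: TP=10, FP=1+5+2=8, FN=3+1+0=4 → 20/32 = 0.6250
  classical: TP=11, FP=3+2+1=6, FN=1+3+1=5 → 22/33 = 0.6667
  hiphop: TP=10, FP=1+3+0=4, FN=5+2+4=11 → 20/35 = 0.5714
  metal: TP=10, FP=0+1+4=5, FN=2+1+0=3 → 20/28 = 0.7143
Weighted-F1 score = Σ (supportᵢ/N)·F1 scoreᵢ with N=64: (14/64)·0.6250 + (16/64)·0.6667 + (21/64)·0.5714 + (13/64)·0.7143 = 0.636

0.636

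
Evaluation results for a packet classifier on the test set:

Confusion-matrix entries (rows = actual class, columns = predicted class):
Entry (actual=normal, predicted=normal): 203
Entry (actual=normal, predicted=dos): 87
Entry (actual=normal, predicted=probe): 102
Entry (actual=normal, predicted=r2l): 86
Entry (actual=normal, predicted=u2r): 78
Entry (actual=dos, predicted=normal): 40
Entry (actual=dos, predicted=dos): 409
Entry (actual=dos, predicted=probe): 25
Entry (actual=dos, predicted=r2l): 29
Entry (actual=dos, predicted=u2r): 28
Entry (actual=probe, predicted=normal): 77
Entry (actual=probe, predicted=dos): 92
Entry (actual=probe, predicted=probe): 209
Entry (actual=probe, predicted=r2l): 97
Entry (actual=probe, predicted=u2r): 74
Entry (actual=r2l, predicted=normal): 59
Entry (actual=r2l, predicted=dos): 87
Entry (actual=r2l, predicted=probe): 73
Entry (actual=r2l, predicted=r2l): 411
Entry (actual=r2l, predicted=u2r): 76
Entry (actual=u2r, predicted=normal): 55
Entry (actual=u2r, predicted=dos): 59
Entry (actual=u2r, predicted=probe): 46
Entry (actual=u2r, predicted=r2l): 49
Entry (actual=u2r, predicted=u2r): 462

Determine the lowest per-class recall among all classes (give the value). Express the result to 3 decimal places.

Per-class recall (TP/(TP+FN)):
  normal: TP=203, FN=87+102+86+78=353 → 203/556 = 0.3651
  dos: TP=409, FN=40+25+29+28=122 → 409/531 = 0.7702
  probe: TP=209, FN=77+92+97+74=340 → 209/549 = 0.3807
  r2l: TP=411, FN=59+87+73+76=295 → 411/706 = 0.5822
  u2r: TP=462, FN=55+59+46+49=209 → 462/671 = 0.6885
Lowest is class 'normal' with recall = 0.365.

0.365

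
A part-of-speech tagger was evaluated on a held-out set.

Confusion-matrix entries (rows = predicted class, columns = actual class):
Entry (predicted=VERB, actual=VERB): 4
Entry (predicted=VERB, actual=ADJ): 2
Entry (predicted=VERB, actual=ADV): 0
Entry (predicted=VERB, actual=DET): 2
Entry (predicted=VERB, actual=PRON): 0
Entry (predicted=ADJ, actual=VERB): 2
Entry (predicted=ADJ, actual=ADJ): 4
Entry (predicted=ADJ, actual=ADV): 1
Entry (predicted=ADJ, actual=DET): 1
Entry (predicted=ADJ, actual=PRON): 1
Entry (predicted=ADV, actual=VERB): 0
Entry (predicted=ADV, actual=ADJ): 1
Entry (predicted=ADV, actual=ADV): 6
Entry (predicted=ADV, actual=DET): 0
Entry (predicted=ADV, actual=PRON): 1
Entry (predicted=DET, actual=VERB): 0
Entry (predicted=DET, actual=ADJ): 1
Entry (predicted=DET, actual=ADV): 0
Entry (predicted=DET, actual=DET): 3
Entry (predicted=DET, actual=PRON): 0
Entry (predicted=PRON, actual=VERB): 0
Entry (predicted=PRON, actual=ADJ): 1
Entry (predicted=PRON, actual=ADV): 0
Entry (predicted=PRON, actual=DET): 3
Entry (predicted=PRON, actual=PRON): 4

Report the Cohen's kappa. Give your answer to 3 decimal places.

0.462

Observed agreement pₒ = trace/N = 21/37 = 0.5676
Expected agreement pₑ = Σ (rowᵢ·colᵢ)/N² = (6·8 + 9·9 + 7·8 + 9·4 + 6·8)/37² = 0.1965
κ = (pₒ − pₑ)/(1 − pₑ) = (0.5676 − 0.1965)/(1 − 0.1965) = 0.462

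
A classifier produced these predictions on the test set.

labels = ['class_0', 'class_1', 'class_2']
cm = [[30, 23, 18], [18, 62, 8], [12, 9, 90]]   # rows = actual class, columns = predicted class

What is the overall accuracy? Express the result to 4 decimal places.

0.6741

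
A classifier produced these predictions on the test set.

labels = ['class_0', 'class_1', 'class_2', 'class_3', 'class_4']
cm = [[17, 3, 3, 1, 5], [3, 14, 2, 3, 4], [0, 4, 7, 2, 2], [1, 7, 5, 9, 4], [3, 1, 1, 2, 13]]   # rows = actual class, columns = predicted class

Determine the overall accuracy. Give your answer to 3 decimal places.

0.517

Accuracy = trace / total = (17+14+7+9+13=60) / 116 = 60/116 = 0.517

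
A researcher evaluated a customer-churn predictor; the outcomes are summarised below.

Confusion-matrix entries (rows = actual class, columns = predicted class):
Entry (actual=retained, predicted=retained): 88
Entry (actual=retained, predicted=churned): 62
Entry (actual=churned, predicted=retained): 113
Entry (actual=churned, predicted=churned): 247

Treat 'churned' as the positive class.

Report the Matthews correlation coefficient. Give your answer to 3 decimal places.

0.254

MCC = (TP·TN − FP·FN) / √((TP+FP)(TP+FN)(TN+FP)(TN+FN))
Numerator = 247·88 − 62·113 = 14730
Denominator = √(309·360·150·201) = √3353886000 = 57912.7447
MCC = 14730 / 57912.7447 = 0.254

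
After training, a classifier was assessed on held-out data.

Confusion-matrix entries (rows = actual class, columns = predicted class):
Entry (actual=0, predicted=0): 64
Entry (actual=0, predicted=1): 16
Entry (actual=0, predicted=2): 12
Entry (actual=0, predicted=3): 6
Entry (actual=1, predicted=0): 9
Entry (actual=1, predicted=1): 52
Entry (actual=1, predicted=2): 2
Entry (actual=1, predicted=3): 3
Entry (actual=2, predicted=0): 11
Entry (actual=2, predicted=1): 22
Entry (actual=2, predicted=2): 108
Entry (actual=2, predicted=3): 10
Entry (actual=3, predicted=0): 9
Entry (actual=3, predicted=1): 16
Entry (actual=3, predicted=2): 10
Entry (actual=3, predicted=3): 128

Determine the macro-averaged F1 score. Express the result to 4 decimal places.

0.7160

Per-class F1 score (2·TP/(2·TP+FP+FN)):
  0: TP=64, FP=9+11+9=29, FN=16+12+6=34 → 128/191 = 0.67016
  1: TP=52, FP=16+22+16=54, FN=9+2+3=14 → 104/172 = 0.60465
  2: TP=108, FP=12+2+10=24, FN=11+22+10=43 → 216/283 = 0.76325
  3: TP=128, FP=6+3+10=19, FN=9+16+10=35 → 256/310 = 0.82581
Macro-F1 score = mean = (0.67016 + 0.60465 + 0.76325 + 0.82581) / 4 = 0.7160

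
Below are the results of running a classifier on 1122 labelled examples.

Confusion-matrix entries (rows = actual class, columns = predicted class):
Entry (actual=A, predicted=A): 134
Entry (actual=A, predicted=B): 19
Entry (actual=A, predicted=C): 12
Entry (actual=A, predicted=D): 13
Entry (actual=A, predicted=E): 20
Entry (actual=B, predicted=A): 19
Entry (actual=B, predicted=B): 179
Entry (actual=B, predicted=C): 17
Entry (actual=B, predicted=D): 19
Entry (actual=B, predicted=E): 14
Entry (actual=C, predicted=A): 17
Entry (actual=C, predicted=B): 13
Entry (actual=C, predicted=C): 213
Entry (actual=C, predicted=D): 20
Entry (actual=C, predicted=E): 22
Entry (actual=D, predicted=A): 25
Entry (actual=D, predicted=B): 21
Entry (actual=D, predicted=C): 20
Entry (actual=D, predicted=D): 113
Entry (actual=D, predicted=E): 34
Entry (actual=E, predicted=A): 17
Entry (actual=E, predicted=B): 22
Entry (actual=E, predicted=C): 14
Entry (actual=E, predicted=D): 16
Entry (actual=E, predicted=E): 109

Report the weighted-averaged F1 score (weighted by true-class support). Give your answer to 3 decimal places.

0.666

Per-class F1 score (2·TP/(2·TP+FP+FN)):
  A: TP=134, FP=19+17+25+17=78, FN=19+12+13+20=64 → 268/410 = 0.6537
  B: TP=179, FP=19+13+21+22=75, FN=19+17+19+14=69 → 358/502 = 0.7131
  C: TP=213, FP=12+17+20+14=63, FN=17+13+20+22=72 → 426/561 = 0.7594
  D: TP=113, FP=13+19+20+16=68, FN=25+21+20+34=100 → 226/394 = 0.5736
  E: TP=109, FP=20+14+22+34=90, FN=17+22+14+16=69 → 218/377 = 0.5782
Weighted-F1 score = Σ (supportᵢ/N)·F1 scoreᵢ with N=1122: (198/1122)·0.6537 + (248/1122)·0.7131 + (285/1122)·0.7594 + (213/1122)·0.5736 + (178/1122)·0.5782 = 0.666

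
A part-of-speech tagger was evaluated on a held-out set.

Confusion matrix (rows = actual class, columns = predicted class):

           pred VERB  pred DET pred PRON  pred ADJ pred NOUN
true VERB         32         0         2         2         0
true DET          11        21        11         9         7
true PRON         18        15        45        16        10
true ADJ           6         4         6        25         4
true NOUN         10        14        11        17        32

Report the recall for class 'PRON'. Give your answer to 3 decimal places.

Treat 'PRON' as positive and all other classes as negative.
recall = TP/(TP+FN).
PRON: TP=45, FN=18+15+16+10=59 → 45/104 = 0.4327

0.433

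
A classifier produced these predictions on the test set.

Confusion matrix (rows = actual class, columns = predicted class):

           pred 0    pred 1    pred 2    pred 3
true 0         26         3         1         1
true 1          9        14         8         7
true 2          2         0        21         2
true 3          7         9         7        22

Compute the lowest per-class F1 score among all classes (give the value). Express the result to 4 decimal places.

0.4375

Per-class F1 score (2·TP/(2·TP+FP+FN)):
  0: TP=26, FP=9+2+7=18, FN=3+1+1=5 → 52/75 = 0.69333
  1: TP=14, FP=3+0+9=12, FN=9+8+7=24 → 28/64 = 0.43750
  2: TP=21, FP=1+8+7=16, FN=2+0+2=4 → 42/62 = 0.67742
  3: TP=22, FP=1+7+2=10, FN=7+9+7=23 → 44/77 = 0.57143
Lowest is class '1' with F1 score = 0.4375.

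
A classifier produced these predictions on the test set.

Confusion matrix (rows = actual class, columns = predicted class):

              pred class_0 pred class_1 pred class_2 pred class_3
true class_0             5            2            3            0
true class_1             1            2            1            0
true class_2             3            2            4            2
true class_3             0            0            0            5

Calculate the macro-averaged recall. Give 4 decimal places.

Per-class recall (TP/(TP+FN)):
  class_0: TP=5, FN=2+3+0=5 → 5/10 = 0.50000
  class_1: TP=2, FN=1+1+0=2 → 2/4 = 0.50000
  class_2: TP=4, FN=3+2+2=7 → 4/11 = 0.36364
  class_3: TP=5, FN=0+0+0=0 → 5/5 = 1.00000
Macro-recall = mean = (0.50000 + 0.50000 + 0.36364 + 1.00000) / 4 = 0.5909

0.5909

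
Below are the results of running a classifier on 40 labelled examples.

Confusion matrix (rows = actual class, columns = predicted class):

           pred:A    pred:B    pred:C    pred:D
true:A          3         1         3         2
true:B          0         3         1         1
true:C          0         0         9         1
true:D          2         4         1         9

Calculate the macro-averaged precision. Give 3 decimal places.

0.578

Per-class precision (TP/(TP+FP)):
  A: TP=3, FP=0+0+2=2 → 3/5 = 0.6000
  B: TP=3, FP=1+0+4=5 → 3/8 = 0.3750
  C: TP=9, FP=3+1+1=5 → 9/14 = 0.6429
  D: TP=9, FP=2+1+1=4 → 9/13 = 0.6923
Macro-precision = mean = (0.6000 + 0.3750 + 0.6429 + 0.6923) / 4 = 0.578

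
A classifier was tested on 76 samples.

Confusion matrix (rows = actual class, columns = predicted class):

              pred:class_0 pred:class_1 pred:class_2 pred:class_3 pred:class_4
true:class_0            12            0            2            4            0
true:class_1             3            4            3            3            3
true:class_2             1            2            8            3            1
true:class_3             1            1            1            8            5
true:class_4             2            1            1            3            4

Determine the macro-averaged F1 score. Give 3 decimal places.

0.456

Per-class F1 score (2·TP/(2·TP+FP+FN)):
  class_0: TP=12, FP=3+1+1+2=7, FN=0+2+4+0=6 → 24/37 = 0.6486
  class_1: TP=4, FP=0+2+1+1=4, FN=3+3+3+3=12 → 8/24 = 0.3333
  class_2: TP=8, FP=2+3+1+1=7, FN=1+2+3+1=7 → 16/30 = 0.5333
  class_3: TP=8, FP=4+3+3+3=13, FN=1+1+1+5=8 → 16/37 = 0.4324
  class_4: TP=4, FP=0+3+1+5=9, FN=2+1+1+3=7 → 8/24 = 0.3333
Macro-F1 score = mean = (0.6486 + 0.3333 + 0.5333 + 0.4324 + 0.3333) / 5 = 0.456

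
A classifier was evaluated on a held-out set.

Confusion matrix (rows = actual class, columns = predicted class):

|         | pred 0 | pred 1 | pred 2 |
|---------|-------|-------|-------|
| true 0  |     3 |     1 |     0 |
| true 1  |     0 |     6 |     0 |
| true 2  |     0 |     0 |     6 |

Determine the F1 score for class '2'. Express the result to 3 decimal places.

Treat '2' as positive and all other classes as negative.
F1 score = 2·TP/(2·TP+FP+FN).
2: TP=6, FP=0+0=0, FN=0+0=0 → 12/12 = 1.0000

1.000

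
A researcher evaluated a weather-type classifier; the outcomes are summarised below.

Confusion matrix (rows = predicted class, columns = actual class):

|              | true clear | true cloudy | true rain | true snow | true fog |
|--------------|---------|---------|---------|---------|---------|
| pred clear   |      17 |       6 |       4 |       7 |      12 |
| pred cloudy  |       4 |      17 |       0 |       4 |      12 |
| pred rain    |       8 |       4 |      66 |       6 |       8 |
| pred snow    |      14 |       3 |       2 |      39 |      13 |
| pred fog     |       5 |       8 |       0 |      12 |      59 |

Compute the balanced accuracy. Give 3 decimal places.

Balanced accuracy = mean of per-class recall.
  clear: recall = 17/48 = 0.3542
  cloudy: recall = 17/38 = 0.4474
  rain: recall = 66/72 = 0.9167
  snow: recall = 39/68 = 0.5735
  fog: recall = 59/104 = 0.5673
Mean = (0.3542 + 0.4474 + 0.9167 + 0.5735 + 0.5673) / 5 = 0.572

0.572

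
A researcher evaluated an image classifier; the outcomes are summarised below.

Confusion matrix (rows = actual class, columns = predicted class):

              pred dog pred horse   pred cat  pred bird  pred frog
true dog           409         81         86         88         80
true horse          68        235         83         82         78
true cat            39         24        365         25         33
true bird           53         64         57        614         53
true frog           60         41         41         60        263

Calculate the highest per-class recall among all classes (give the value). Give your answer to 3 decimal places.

0.751

Per-class recall (TP/(TP+FN)):
  dog: TP=409, FN=81+86+88+80=335 → 409/744 = 0.5497
  horse: TP=235, FN=68+83+82+78=311 → 235/546 = 0.4304
  cat: TP=365, FN=39+24+25+33=121 → 365/486 = 0.7510
  bird: TP=614, FN=53+64+57+53=227 → 614/841 = 0.7301
  frog: TP=263, FN=60+41+41+60=202 → 263/465 = 0.5656
Highest is class 'cat' with recall = 0.751.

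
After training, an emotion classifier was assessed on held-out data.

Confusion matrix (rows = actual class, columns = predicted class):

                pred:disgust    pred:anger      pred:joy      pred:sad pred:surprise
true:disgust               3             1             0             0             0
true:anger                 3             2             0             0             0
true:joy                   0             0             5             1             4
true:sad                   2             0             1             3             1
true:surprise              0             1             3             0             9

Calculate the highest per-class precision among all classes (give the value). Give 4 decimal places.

0.7500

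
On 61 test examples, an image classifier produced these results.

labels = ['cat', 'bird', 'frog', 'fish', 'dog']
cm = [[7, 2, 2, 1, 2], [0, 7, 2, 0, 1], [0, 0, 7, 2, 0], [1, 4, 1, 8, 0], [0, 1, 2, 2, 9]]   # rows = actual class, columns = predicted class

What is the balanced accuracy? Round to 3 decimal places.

0.638

Balanced accuracy = mean of per-class recall.
  cat: recall = 7/14 = 0.5000
  bird: recall = 7/10 = 0.7000
  frog: recall = 7/9 = 0.7778
  fish: recall = 8/14 = 0.5714
  dog: recall = 9/14 = 0.6429
Mean = (0.5000 + 0.7000 + 0.7778 + 0.5714 + 0.6429) / 5 = 0.638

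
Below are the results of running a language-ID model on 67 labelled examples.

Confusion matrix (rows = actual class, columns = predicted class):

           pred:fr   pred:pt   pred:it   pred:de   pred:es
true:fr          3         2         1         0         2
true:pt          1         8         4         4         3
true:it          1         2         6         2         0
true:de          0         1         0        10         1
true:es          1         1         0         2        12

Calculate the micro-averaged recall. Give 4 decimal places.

0.5821

Micro-averaging pools counts across classes: ΣTP=39, ΣFP=28, ΣFN=28.
Micro-recall = TP/(TP+FN) on pooled counts = 0.5821 (equals overall accuracy in single-label multiclass).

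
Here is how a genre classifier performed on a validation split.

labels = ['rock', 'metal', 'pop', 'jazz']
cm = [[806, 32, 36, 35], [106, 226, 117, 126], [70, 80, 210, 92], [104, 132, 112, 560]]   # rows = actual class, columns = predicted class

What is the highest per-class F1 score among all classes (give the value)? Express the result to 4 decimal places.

Per-class F1 score (2·TP/(2·TP+FP+FN)):
  rock: TP=806, FP=106+70+104=280, FN=32+36+35=103 → 1612/1995 = 0.80802
  metal: TP=226, FP=32+80+132=244, FN=106+117+126=349 → 452/1045 = 0.43254
  pop: TP=210, FP=36+117+112=265, FN=70+80+92=242 → 420/927 = 0.45307
  jazz: TP=560, FP=35+126+92=253, FN=104+132+112=348 → 1120/1721 = 0.65078
Highest is class 'rock' with F1 score = 0.8080.

0.8080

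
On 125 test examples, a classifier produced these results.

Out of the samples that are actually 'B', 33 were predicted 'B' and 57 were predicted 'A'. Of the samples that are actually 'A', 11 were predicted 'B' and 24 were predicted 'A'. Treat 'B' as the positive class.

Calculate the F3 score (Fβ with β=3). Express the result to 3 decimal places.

0.386

Fβ = (1+β²)·TP / ((1+β²)·TP + β²·FN + FP), with β²=9
= 10·33 / (10·33 + 9·57 + 11) = 0.386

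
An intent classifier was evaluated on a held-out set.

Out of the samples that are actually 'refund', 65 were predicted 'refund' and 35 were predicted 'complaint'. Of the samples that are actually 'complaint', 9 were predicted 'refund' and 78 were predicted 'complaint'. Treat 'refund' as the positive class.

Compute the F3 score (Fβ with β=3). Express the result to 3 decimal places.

0.667

Fβ = (1+β²)·TP / ((1+β²)·TP + β²·FN + FP), with β²=9
= 10·65 / (10·65 + 9·35 + 9) = 0.667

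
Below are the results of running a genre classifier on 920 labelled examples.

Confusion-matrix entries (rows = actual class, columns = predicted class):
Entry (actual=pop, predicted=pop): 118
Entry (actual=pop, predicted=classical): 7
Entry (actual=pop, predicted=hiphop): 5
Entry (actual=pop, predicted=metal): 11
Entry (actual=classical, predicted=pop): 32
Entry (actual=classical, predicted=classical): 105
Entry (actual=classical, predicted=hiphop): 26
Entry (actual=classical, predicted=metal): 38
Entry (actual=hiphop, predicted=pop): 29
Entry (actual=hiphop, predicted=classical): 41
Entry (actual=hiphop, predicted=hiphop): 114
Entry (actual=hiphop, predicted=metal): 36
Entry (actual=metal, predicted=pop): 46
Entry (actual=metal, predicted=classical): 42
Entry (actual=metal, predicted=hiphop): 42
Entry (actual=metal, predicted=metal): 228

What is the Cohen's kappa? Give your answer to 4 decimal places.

0.4752

Observed agreement pₒ = trace/N = 565/920 = 0.61413
Expected agreement pₑ = Σ (rowᵢ·colᵢ)/N² = (141·225 + 201·195 + 220·187 + 358·313)/920² = 0.26478
κ = (pₒ − pₑ)/(1 − pₑ) = (0.61413 − 0.26478)/(1 − 0.26478) = 0.4752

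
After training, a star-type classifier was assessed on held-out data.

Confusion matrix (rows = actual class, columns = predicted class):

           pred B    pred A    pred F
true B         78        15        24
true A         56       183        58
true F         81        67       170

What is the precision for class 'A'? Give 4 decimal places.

Take TP from the diagonal, FP from the rest of the 'A' prediction marginal, FN from the rest of the 'A' actual marginal.
precision = TP/(TP+FP).
A: TP=183, FP=15+67=82 → 183/265 = 0.69057

0.6906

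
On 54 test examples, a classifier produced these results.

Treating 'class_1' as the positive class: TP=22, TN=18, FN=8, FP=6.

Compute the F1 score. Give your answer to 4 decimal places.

Precision = TP/(TP+FP) = 22/28 = 0.7857
Recall = TP/(TP+FN) = 22/30 = 0.7333
F1 = 2·TP/(2·TP+FP+FN) = 44/58 = 0.7586

0.7586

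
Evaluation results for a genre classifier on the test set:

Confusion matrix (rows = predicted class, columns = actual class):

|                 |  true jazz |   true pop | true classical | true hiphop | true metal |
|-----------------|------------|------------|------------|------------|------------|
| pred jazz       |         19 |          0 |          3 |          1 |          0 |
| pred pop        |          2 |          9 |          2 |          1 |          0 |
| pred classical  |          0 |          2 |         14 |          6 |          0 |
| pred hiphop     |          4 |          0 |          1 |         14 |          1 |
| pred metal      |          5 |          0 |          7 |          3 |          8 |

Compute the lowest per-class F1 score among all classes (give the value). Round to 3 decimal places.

Per-class F1 score (2·TP/(2·TP+FP+FN)):
  jazz: TP=19, FP=0+3+1+0=4, FN=2+0+4+5=11 → 38/53 = 0.7170
  pop: TP=9, FP=2+2+1+0=5, FN=0+2+0+0=2 → 18/25 = 0.7200
  classical: TP=14, FP=0+2+6+0=8, FN=3+2+1+7=13 → 28/49 = 0.5714
  hiphop: TP=14, FP=4+0+1+1=6, FN=1+1+6+3=11 → 28/45 = 0.6222
  metal: TP=8, FP=5+0+7+3=15, FN=0+0+0+1=1 → 16/32 = 0.5000
Lowest is class 'metal' with F1 score = 0.500.

0.500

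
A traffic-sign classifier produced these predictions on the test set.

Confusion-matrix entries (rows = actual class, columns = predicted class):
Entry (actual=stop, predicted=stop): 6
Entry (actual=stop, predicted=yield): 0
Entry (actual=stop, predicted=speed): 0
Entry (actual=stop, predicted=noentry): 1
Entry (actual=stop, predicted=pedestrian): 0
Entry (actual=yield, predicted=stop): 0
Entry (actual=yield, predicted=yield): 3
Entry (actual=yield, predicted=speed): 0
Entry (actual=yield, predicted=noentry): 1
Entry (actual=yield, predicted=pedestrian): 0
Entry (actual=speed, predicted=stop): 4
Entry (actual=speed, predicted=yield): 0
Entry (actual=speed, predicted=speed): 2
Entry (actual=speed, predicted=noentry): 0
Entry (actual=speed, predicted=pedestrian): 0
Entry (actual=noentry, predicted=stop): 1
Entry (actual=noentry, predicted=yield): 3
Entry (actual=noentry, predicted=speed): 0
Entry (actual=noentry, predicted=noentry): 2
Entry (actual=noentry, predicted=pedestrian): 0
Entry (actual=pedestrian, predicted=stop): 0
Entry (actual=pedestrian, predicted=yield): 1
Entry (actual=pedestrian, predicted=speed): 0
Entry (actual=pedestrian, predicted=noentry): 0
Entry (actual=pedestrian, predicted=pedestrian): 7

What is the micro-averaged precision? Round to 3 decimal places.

0.645

Micro-averaging pools counts across classes: ΣTP=20, ΣFP=11, ΣFN=11.
Micro-precision = TP/(TP+FP) on pooled counts = 0.645 (equals overall accuracy in single-label multiclass).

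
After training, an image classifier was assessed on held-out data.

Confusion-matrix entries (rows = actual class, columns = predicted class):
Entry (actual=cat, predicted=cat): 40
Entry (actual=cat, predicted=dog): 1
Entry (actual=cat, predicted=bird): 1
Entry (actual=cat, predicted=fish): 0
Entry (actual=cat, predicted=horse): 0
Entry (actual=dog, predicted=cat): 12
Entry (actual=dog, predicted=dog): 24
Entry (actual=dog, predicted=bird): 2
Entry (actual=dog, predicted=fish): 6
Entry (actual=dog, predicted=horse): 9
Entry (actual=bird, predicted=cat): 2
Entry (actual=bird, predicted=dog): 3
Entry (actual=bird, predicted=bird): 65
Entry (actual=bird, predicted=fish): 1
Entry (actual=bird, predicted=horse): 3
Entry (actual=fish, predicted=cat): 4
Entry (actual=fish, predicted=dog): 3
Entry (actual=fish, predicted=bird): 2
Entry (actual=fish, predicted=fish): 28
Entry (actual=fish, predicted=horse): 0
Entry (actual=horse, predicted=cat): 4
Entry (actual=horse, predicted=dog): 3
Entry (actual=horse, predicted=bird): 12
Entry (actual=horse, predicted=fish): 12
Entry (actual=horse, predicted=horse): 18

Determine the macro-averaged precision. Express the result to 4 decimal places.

Per-class precision (TP/(TP+FP)):
  cat: TP=40, FP=12+2+4+4=22 → 40/62 = 0.64516
  dog: TP=24, FP=1+3+3+3=10 → 24/34 = 0.70588
  bird: TP=65, FP=1+2+2+12=17 → 65/82 = 0.79268
  fish: TP=28, FP=0+6+1+12=19 → 28/47 = 0.59574
  horse: TP=18, FP=0+9+3+0=12 → 18/30 = 0.60000
Macro-precision = mean = (0.64516 + 0.70588 + 0.79268 + 0.59574 + 0.60000) / 5 = 0.6679

0.6679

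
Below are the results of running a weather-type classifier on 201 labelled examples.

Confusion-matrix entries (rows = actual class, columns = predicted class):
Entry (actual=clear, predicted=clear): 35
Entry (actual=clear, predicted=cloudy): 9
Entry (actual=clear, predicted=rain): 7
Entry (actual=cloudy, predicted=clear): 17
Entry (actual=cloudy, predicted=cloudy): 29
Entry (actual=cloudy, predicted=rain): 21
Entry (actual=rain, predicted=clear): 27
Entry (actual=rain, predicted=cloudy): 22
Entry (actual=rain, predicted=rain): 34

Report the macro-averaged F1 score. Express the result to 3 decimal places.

0.488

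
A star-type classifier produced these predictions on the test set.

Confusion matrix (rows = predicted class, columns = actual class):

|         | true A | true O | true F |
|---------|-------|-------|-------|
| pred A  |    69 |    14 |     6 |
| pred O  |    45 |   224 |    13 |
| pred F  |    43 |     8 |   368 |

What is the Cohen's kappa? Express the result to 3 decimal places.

Observed agreement pₒ = trace/N = 661/790 = 0.8367
Expected agreement pₑ = Σ (rowᵢ·colᵢ)/N² = (157·89 + 246·282 + 387·419)/790² = 0.3934
κ = (pₒ − pₑ)/(1 − pₑ) = (0.8367 − 0.3934)/(1 − 0.3934) = 0.731

0.731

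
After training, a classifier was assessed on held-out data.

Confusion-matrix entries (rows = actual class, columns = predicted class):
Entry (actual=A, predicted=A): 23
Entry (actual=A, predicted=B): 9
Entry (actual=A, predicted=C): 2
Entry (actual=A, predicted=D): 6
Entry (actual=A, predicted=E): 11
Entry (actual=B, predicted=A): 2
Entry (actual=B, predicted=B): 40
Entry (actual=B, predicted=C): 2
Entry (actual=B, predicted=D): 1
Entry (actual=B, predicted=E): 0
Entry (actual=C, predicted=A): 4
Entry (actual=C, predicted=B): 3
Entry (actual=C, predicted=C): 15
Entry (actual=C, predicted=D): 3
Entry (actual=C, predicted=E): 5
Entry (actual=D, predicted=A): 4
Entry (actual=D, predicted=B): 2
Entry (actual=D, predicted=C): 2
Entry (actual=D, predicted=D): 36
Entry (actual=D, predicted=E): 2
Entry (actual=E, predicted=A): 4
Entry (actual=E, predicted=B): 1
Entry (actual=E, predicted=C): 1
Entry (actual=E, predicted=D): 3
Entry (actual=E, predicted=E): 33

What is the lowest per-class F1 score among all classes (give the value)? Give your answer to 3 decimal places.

Per-class F1 score (2·TP/(2·TP+FP+FN)):
  A: TP=23, FP=2+4+4+4=14, FN=9+2+6+11=28 → 46/88 = 0.5227
  B: TP=40, FP=9+3+2+1=15, FN=2+2+1+0=5 → 80/100 = 0.8000
  C: TP=15, FP=2+2+2+1=7, FN=4+3+3+5=15 → 30/52 = 0.5769
  D: TP=36, FP=6+1+3+3=13, FN=4+2+2+2=10 → 72/95 = 0.7579
  E: TP=33, FP=11+0+5+2=18, FN=4+1+1+3=9 → 66/93 = 0.7097
Lowest is class 'A' with F1 score = 0.523.

0.523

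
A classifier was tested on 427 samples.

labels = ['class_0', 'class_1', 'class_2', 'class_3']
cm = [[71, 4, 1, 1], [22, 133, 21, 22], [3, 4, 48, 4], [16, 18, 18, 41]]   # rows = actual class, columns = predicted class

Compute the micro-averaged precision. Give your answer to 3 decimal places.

0.686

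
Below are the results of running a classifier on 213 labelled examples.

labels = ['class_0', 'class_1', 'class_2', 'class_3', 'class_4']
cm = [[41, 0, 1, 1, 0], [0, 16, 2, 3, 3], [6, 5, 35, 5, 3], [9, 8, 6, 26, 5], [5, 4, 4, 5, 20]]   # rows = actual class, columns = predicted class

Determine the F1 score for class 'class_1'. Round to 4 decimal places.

0.5614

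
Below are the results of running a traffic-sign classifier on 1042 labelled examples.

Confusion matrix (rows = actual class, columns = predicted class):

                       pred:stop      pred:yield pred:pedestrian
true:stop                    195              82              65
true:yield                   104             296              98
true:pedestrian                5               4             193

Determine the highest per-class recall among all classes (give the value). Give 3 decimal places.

Per-class recall (TP/(TP+FN)):
  stop: TP=195, FN=82+65=147 → 195/342 = 0.5702
  yield: TP=296, FN=104+98=202 → 296/498 = 0.5944
  pedestrian: TP=193, FN=5+4=9 → 193/202 = 0.9554
Highest is class 'pedestrian' with recall = 0.955.

0.955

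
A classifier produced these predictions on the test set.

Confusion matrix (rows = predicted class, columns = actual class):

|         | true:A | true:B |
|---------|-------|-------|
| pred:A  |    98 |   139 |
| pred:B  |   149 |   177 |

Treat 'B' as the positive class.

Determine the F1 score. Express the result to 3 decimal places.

0.551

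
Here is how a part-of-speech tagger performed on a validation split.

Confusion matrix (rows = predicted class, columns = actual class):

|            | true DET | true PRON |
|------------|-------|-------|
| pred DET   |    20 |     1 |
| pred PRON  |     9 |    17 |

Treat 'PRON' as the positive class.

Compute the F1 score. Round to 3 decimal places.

0.773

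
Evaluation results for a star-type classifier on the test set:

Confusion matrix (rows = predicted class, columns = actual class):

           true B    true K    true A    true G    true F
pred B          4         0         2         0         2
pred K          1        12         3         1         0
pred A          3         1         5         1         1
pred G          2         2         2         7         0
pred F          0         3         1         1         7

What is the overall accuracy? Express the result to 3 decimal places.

0.574

Accuracy = trace / total = (4+12+5+7+7=35) / 61 = 35/61 = 0.574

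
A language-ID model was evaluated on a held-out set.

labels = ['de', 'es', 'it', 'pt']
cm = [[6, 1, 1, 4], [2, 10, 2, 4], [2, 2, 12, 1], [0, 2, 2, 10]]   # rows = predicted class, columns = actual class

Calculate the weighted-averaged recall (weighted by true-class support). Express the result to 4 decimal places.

0.6230

Per-class recall (TP/(TP+FN)):
  de: TP=6, FN=2+2+0=4 → 6/10 = 0.60000
  es: TP=10, FN=1+2+2=5 → 10/15 = 0.66667
  it: TP=12, FN=1+2+2=5 → 12/17 = 0.70588
  pt: TP=10, FN=4+4+1=9 → 10/19 = 0.52632
Weighted-recall = Σ (supportᵢ/N)·recallᵢ with N=61: (10/61)·0.60000 + (15/61)·0.66667 + (17/61)·0.70588 + (19/61)·0.52632 = 0.6230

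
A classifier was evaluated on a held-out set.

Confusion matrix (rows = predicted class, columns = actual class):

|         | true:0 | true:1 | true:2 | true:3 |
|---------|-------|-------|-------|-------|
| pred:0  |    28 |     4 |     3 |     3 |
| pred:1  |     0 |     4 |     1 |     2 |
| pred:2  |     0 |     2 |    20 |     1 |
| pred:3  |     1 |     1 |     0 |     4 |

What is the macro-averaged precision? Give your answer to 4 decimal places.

Per-class precision (TP/(TP+FP)):
  0: TP=28, FP=4+3+3=10 → 28/38 = 0.73684
  1: TP=4, FP=0+1+2=3 → 4/7 = 0.57143
  2: TP=20, FP=0+2+1=3 → 20/23 = 0.86957
  3: TP=4, FP=1+1+0=2 → 4/6 = 0.66667
Macro-precision = mean = (0.73684 + 0.57143 + 0.86957 + 0.66667) / 4 = 0.7111

0.7111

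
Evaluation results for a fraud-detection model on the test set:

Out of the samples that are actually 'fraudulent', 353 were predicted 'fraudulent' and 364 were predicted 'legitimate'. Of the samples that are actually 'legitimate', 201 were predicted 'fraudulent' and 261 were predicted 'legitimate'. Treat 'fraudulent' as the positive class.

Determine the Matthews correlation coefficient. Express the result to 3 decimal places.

MCC = (TP·TN − FP·FN) / √((TP+FP)(TP+FN)(TN+FP)(TN+FN))
Numerator = 353·261 − 201·364 = 18969
Denominator = √(554·717·462·625) = √114696697500 = 338669.0088
MCC = 18969 / 338669.0088 = 0.056

0.056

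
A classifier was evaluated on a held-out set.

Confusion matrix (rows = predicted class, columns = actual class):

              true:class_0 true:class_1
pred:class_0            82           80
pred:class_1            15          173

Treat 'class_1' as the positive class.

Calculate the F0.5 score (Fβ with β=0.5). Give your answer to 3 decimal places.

Fβ = (1+β²)·TP / ((1+β²)·TP + β²·FN + FP), with β²=1/4
= 1.25·173 / (1.25·173 + 0.25·80 + 15) = 0.861

0.861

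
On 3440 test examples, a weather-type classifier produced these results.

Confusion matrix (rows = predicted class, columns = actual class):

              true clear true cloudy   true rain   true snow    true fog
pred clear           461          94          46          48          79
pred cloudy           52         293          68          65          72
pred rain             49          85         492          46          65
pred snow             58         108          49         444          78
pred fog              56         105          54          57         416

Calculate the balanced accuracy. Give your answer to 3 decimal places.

0.612

Balanced accuracy = mean of per-class recall.
  clear: recall = 461/676 = 0.6820
  cloudy: recall = 293/685 = 0.4277
  rain: recall = 492/709 = 0.6939
  snow: recall = 444/660 = 0.6727
  fog: recall = 416/710 = 0.5859
Mean = (0.6820 + 0.4277 + 0.6939 + 0.6727 + 0.5859) / 5 = 0.612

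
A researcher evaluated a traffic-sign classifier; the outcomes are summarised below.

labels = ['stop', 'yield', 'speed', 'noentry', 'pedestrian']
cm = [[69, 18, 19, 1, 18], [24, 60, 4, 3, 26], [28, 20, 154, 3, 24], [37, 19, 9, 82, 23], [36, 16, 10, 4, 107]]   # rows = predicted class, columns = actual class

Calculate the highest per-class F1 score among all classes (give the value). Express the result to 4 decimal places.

0.7247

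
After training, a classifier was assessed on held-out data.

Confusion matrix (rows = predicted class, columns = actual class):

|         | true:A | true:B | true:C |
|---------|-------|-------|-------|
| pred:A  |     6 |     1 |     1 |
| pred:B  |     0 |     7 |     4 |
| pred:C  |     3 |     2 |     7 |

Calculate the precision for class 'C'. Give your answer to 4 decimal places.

Treat 'C' as positive and all other classes as negative.
precision = TP/(TP+FP).
C: TP=7, FP=3+2=5 → 7/12 = 0.58333

0.5833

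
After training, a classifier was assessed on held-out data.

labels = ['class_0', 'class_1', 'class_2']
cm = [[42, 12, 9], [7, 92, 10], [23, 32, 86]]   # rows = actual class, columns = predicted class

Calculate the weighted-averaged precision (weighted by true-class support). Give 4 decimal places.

0.7220

Per-class precision (TP/(TP+FP)):
  class_0: TP=42, FP=7+23=30 → 42/72 = 0.58333
  class_1: TP=92, FP=12+32=44 → 92/136 = 0.67647
  class_2: TP=86, FP=9+10=19 → 86/105 = 0.81905
Weighted-precision = Σ (supportᵢ/N)·precisionᵢ with N=313: (63/313)·0.58333 + (109/313)·0.67647 + (141/313)·0.81905 = 0.7220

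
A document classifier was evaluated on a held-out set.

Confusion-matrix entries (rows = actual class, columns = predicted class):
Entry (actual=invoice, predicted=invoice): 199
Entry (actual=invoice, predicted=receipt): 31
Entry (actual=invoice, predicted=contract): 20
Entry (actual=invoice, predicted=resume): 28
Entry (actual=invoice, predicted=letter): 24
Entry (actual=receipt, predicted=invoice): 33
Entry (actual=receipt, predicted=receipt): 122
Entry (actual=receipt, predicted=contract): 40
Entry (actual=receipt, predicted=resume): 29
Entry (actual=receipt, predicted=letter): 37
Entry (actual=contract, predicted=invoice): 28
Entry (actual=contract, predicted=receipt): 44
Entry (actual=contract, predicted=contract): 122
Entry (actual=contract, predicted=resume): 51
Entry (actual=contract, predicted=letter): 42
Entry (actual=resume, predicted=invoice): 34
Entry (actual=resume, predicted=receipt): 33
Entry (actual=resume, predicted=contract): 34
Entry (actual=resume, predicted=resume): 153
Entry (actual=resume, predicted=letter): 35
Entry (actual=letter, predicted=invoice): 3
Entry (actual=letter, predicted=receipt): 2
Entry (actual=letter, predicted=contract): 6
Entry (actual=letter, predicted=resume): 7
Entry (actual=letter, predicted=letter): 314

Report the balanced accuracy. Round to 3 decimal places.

0.605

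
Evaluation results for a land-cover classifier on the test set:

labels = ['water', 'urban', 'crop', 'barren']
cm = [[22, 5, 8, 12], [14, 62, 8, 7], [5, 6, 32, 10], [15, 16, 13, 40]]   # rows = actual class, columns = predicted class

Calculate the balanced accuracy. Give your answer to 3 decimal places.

0.557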